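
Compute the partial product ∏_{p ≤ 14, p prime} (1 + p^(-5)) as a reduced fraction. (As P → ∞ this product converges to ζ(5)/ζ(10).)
∏ = 3142700502292816/3033799133990625

The primes p ≤ 14 are [2, 3, 5, 7, 11, 13]. For each, (1 + 1/p^5) = (p^5 + 1)/p^5. Multiplying these fractions over p ∈ [2, 3, 5, 7, 11, 13] gives 3142700502292816/3033799133990625. (In the limit P → ∞ this tends to ζ(5)/ζ(10).)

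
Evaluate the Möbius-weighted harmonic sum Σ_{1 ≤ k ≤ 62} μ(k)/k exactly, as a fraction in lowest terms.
Σ μ(k)/k = 1874648830674470878723/117288381359406970983270

Values of μ(k) for 1 ≤ k ≤ 62: μ(1) = 1, μ(2) = -1, μ(3) = -1, μ(5) = -1, μ(6) = 1, μ(7) = -1, μ(10) = 1, μ(11) = -1, μ(13) = -1, μ(14) = 1, μ(15) = 1, μ(17) = -1, μ(19) = -1, μ(21) = 1, μ(22) = 1, μ(23) = -1, μ(26) = 1, μ(29) = -1, μ(30) = -1, μ(31) = -1, μ(33) = 1, μ(34) = 1, μ(35) = 1, μ(37) = -1, μ(38) = 1, μ(39) = 1, μ(41) = -1, μ(42) = -1, μ(43) = -1, μ(46) = 1, μ(47) = -1, μ(51) = 1, μ(53) = -1, μ(55) = 1, μ(57) = 1, μ(58) = 1, μ(59) = -1, μ(61) = -1, μ(62) = 1, with μ = 0 on non-squarefree integers. Summing μ(k)/k for k where μ(k) ≠ 0 gives 1874648830674470878723/117288381359406970983270 ≈ 0.0160. (PNT ⟺ this sum → 0 as n → ∞.)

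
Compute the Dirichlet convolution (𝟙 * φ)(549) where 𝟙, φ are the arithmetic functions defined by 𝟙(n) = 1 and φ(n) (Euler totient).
(𝟙 * φ)(549) = 549

Divisors of 549: [1, 3, 9, 61, 183, 549]. For each d | 549:
  d = 1: 𝟙(1) · φ(549/1) = 1 · 360 = 360
  d = 3: 𝟙(3) · φ(549/3) = 1 · 120 = 120
  d = 9: 𝟙(9) · φ(549/9) = 1 · 60 = 60
  d = 61: 𝟙(61) · φ(549/61) = 1 · 6 = 6
  d = 183: 𝟙(183) · φ(549/183) = 1 · 2 = 2
  d = 549: 𝟙(549) · φ(549/549) = 1 · 1 = 1
Summing: (𝟙 * φ)(549) = 360 + 120 + 60 + 6 + 2 + 1 = 549.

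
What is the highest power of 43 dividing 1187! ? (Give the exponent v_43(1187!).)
v_43(1187!) = 27

Legendre's formula: v_p(n!) = Σ_{k ≥ 1} ⌊n / p^k⌋. For p = 43, n = 1187, the terms are:
  ⌊1187/43^1⌋ = ⌊1187/43⌋ = 27
(the next term ⌊1187/43^2⌋ = 0, terminating the sum). Summing: v_43(1187!) = 27 = 27.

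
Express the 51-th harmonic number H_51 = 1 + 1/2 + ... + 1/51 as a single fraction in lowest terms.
H_51 = 14004003155738682347159/3099044504245996706400

Direct summation: H_51 = 1 + 1/2 + ... + 1/51. The least common denominator is lcm(1, ..., 51) = 3099044504245996706400; over this denominator the numerator is 3099044504245996706400 + 1549522252122998353200 + 1033014834748665568800 + 774761126061499176600 + 619808900849199341280 + 516507417374332784400 + 442720643463713815200 + 387380563030749588300 + 344338278249555189600 + 309904450424599670640 + 281731318567817882400 + 258253708687166392200 + 238388038788153592800 + 221360321731856907600 + 206602966949733113760 + 193690281515374794150 + 182296735543882159200 + 172169139124777594800 + 163107605486631405600 + 154952225212299835320 + 147573547821237938400 + 140865659283908941200 + 134741065401999856800 + 129126854343583196100 + 123961780169839868256 + 119194019394076796400 + 114779426083185063200 + 110680160865928453800 + 106863603594689541600 + 103301483474866556880 + 99969177556322474400 + 96845140757687397075 + 93910439522605960800 + 91148367771941079600 + 88544128692742763040 + 86084569562388797400 + 83757959574216127200 + 81553802743315702800 + 79462679596051197600 + 77476112606149917660 + 75586451323073090400 + 73786773910618969200 + 72070802424325504800 + 70432829641954470600 + 68867655649911037920 + 67370532700999928400 + 65937117111616951200 + 64563427171791598050 + 63245806209101973600 + 61980890084919934128 + 60765578514627386400 = 14004003155738682347159, so H_51 = 14004003155738682347159/3099044504245996706400 (already in lowest terms) ≈ 4.51881. (The PNT-adjacent estimate ln(51) + γ ≈ 4.50904 matches within O(1/n).)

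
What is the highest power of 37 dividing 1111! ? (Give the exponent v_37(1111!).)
v_37(1111!) = 30

Legendre's formula: v_p(n!) = Σ_{k ≥ 1} ⌊n / p^k⌋. For p = 37, n = 1111, the terms are:
  ⌊1111/37^1⌋ = ⌊1111/37⌋ = 30
(the next term ⌊1111/37^2⌋ = 0, terminating the sum). Summing: v_37(1111!) = 30 = 30.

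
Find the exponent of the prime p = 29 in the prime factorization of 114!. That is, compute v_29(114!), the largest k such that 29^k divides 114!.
v_29(114!) = 3

Legendre's formula: v_p(n!) = Σ_{k ≥ 1} ⌊n / p^k⌋. For p = 29, n = 114, the terms are:
  ⌊114/29^1⌋ = ⌊114/29⌋ = 3
(the next term ⌊114/29^2⌋ = 0, terminating the sum). Summing: v_29(114!) = 3 = 3.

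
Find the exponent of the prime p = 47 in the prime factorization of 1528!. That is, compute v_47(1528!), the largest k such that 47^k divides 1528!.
v_47(1528!) = 32

Legendre's formula: v_p(n!) = Σ_{k ≥ 1} ⌊n / p^k⌋. For p = 47, n = 1528, the terms are:
  ⌊1528/47^1⌋ = ⌊1528/47⌋ = 32
(the next term ⌊1528/47^2⌋ = 0, terminating the sum). Summing: v_47(1528!) = 32 = 32.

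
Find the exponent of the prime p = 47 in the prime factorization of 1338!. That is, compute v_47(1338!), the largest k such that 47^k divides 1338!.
v_47(1338!) = 28

Legendre's formula: v_p(n!) = Σ_{k ≥ 1} ⌊n / p^k⌋. For p = 47, n = 1338, the terms are:
  ⌊1338/47^1⌋ = ⌊1338/47⌋ = 28
(the next term ⌊1338/47^2⌋ = 0, terminating the sum). Summing: v_47(1338!) = 28 = 28.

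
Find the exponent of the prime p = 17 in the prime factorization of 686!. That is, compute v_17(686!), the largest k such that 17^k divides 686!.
v_17(686!) = 42

Legendre's formula: v_p(n!) = Σ_{k ≥ 1} ⌊n / p^k⌋. For p = 17, n = 686, the terms are:
  ⌊686/17^1⌋ = ⌊686/17⌋ = 40
  ⌊686/17^2⌋ = ⌊686/289⌋ = 2
(the next term ⌊686/17^3⌋ = 0, terminating the sum). Summing: v_17(686!) = 40 + 2 = 42.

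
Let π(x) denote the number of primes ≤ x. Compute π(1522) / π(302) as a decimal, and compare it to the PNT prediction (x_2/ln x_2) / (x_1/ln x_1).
π(1522)/π(302) = 240/62 ≈ 3.8710;  PNT prediction ≈ 3.9274.

π(302) = 62 and π(1522) = 240, so π(1522)/π(302) ≈ 3.8710. The PNT-predicted ratio is (1522/ln(1522)) / (302/ln(302)) ≈ 3.9274. The two agree to within a few percent, as expected.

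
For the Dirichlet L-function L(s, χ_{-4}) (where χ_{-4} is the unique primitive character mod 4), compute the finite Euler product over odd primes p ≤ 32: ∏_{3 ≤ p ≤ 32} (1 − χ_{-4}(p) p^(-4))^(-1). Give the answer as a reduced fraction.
∏ = 1870816715381797956556539609218365/1891731462842378884815364370202624

The odd primes p ≤ 32 are [3, 5, 7, 11, 13, 17, 19, 23, 29, 31]. For each, χ(p) = 1 if p ≡ 1 mod 4, χ(p) = −1 if p ≡ 3 mod 4. Taking (1 − χ(p)/p^4)^(-1) = p^4/(p^4 − χ(p)): (1 − (-1)/3^4)^(-1) · (1 − (1)/5^4)^(-1) · (1 − (-1)/7^4)^(-1) · (1 − (-1)/11^4)^(-1) · (1 − (1)/13^4)^(-1) · (1 − (1)/17^4)^(-1) · (1 − (-1)/19^4)^(-1) · (1 − (-1)/23^4)^(-1) · (1 − (1)/29^4)^(-1) · (1 − (-1)/31^4)^(-1) = 1870816715381797956556539609218365/1891731462842378884815364370202624.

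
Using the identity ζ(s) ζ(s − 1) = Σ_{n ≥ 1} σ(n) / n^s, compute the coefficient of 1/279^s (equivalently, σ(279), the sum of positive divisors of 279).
σ(279) = 416

In the product (Σ m^0/m^s)(Σ k / k^s) = Σ (Σ_{d | n} d) / n^s, the coefficient of 1/n^s is σ(n) = Σ_{d | n} d. For n = 279, divisors are [1, 3, 9, 31, 93, 279]; summing: σ(279) = 416.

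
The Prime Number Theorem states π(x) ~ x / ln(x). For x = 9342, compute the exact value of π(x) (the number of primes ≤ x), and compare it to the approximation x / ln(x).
π(9342) = 1156;  x/ln(x) ≈ 1021.85;  relative error ≈ 11.60%.

Directly count primes up to 9342: π(9342) = 1156. The PNT approximation gives 9342/ln(9342) ≈ 9342/9.14228 ≈ 1021.85. Relative error (π(x) − x/ln(x)) / π(x) ≈ 11.60%; the approximation is known to undercount slightly (Li(x) is a better estimate).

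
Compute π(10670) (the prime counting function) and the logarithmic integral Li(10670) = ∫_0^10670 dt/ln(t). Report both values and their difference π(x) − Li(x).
π(10670) = 1302;  Li(10670) ≈ 1318.62;  π(x) − Li(x) ≈ -16.62.

Direct count of primes ≤ 10670 gives π(10670) = 1302. Numerical evaluation of the logarithmic integral gives Li(10670) ≈ 1318.62. The difference π(x) − Li(x) ≈ -16.62 is typically negative for small/moderate x (Li(x) overestimates), though Littlewood's theorem shows this sign changes infinitely often.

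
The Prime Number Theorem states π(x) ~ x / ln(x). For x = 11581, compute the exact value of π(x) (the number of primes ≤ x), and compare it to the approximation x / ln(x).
π(11581) = 1393;  x/ln(x) ≈ 1237.67;  relative error ≈ 11.15%.

Directly count primes up to 11581: π(11581) = 1393. The PNT approximation gives 11581/ln(11581) ≈ 11581/9.35712 ≈ 1237.67. Relative error (π(x) − x/ln(x)) / π(x) ≈ 11.15%; the approximation is known to undercount slightly (Li(x) is a better estimate).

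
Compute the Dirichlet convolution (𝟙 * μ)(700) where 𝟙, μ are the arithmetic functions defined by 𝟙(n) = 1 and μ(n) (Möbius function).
(𝟙 * μ)(700) = 0

Divisors of 700: [1, 2, 4, 5, 7, 10, 14, 20, 25, 28, 35, 50, 70, 100, 140, 175, 350, 700]. For each d | 700:
  d = 1: 𝟙(1) · μ(700/1) = 1 · 0 = 0
  d = 2: 𝟙(2) · μ(700/2) = 1 · 0 = 0
  d = 4: 𝟙(4) · μ(700/4) = 1 · 0 = 0
  d = 5: 𝟙(5) · μ(700/5) = 1 · 0 = 0
  d = 7: 𝟙(7) · μ(700/7) = 1 · 0 = 0
  d = 10: 𝟙(10) · μ(700/10) = 1 · -1 = -1
  d = 14: 𝟙(14) · μ(700/14) = 1 · 0 = 0
  d = 20: 𝟙(20) · μ(700/20) = 1 · 1 = 1
  d = 25: 𝟙(25) · μ(700/25) = 1 · 0 = 0
  d = 28: 𝟙(28) · μ(700/28) = 1 · 0 = 0
  d = 35: 𝟙(35) · μ(700/35) = 1 · 0 = 0
  d = 50: 𝟙(50) · μ(700/50) = 1 · 1 = 1
  d = 70: 𝟙(70) · μ(700/70) = 1 · 1 = 1
  d = 100: 𝟙(100) · μ(700/100) = 1 · -1 = -1
  d = 140: 𝟙(140) · μ(700/140) = 1 · -1 = -1
  d = 175: 𝟙(175) · μ(700/175) = 1 · 0 = 0
  d = 350: 𝟙(350) · μ(700/350) = 1 · -1 = -1
  d = 700: 𝟙(700) · μ(700/700) = 1 · 1 = 1
Summing: (𝟙 * μ)(700) = 0 + 0 + 0 + 0 + 0 + -1 + 0 + 1 + 0 + 0 + 0 + 1 + 1 + -1 + -1 + 0 + -1 + 1 = 0.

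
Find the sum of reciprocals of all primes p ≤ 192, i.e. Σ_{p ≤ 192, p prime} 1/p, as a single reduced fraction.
Σ 1/p = 1993491118321872720749042237885450777194444627325999952379378899379116158063/1030893141925860008499560888835674370998623848299590975192766715520279329390

π(192) = 43, so the primes ≤ 192 are [2, 3, 5, 7, 11, 13, 17, 19, 23, 29, 31, 37, 41, 43, 47, 53, 59, 61, 67, 71, 73, 79, 83, 89, 97, 101, 103, 107, 109, 113, 127, 131, 137, 139, 149, 151, 157, 163, 167, 173, 179, 181, 191]. Summing 1/p over these primes: 1993491118321872720749042237885450777194444627325999952379378899379116158063/1030893141925860008499560888835674370998623848299590975192766715520279329390 ≈ 1.9338. Mertens estimate ln ln(192) + 0.2615 ≈ 1.9212.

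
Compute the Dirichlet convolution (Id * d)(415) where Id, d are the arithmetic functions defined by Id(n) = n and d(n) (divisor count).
(Id * d)(415) = 595

Divisors of 415: [1, 5, 83, 415]. For each d | 415:
  d = 1: Id(1) · d(415/1) = 1 · 4 = 4
  d = 5: Id(5) · d(415/5) = 5 · 2 = 10
  d = 83: Id(83) · d(415/83) = 83 · 2 = 166
  d = 415: Id(415) · d(415/415) = 415 · 1 = 415
Summing: (Id * d)(415) = 4 + 10 + 166 + 415 = 595.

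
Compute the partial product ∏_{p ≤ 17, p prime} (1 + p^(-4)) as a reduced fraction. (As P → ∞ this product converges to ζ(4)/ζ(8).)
∏ = 269172760629240720452/249717000818881220625

The primes p ≤ 17 are [2, 3, 5, 7, 11, 13, 17]. For each, (1 + 1/p^4) = (p^4 + 1)/p^4. Multiplying these fractions over p ∈ [2, 3, 5, 7, 11, 13, 17] gives 269172760629240720452/249717000818881220625. (In the limit P → ∞ this tends to ζ(4)/ζ(8).)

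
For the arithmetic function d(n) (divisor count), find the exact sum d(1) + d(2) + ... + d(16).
Σ_{n ≤ 16} d(n) = 50

Compute d(n) for each 1 ≤ n ≤ 16: d(1) = 1, d(2) = 2, d(3) = 2, d(4) = 3, d(5) = 2, d(6) = 4, d(7) = 2, d(8) = 4, d(9) = 3, d(10) = 4, d(11) = 2, d(12) = 6, d(13) = 2, d(14) = 4, d(15) = 4, d(16) = 5. Summing all 16 values: 50. (Dirichlet's divisor formula: Σ_{n ≤ x} d(n) = x ln(x) + (2γ − 1) x + O(√x). For x = 16, the asymptotic estimate is ≈ 46.83.)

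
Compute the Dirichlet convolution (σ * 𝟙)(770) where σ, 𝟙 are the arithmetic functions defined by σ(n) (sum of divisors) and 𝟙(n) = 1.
(σ * 𝟙)(770) = 3276

Divisors of 770: [1, 2, 5, 7, 10, 11, 14, 22, 35, 55, 70, 77, 110, 154, 385, 770]. For each d | 770:
  d = 1: σ(1) · 𝟙(770/1) = 1 · 1 = 1
  d = 2: σ(2) · 𝟙(770/2) = 3 · 1 = 3
  d = 5: σ(5) · 𝟙(770/5) = 6 · 1 = 6
  d = 7: σ(7) · 𝟙(770/7) = 8 · 1 = 8
  d = 10: σ(10) · 𝟙(770/10) = 18 · 1 = 18
  d = 11: σ(11) · 𝟙(770/11) = 12 · 1 = 12
  d = 14: σ(14) · 𝟙(770/14) = 24 · 1 = 24
  d = 22: σ(22) · 𝟙(770/22) = 36 · 1 = 36
  d = 35: σ(35) · 𝟙(770/35) = 48 · 1 = 48
  d = 55: σ(55) · 𝟙(770/55) = 72 · 1 = 72
  d = 70: σ(70) · 𝟙(770/70) = 144 · 1 = 144
  d = 77: σ(77) · 𝟙(770/77) = 96 · 1 = 96
  d = 110: σ(110) · 𝟙(770/110) = 216 · 1 = 216
  d = 154: σ(154) · 𝟙(770/154) = 288 · 1 = 288
  d = 385: σ(385) · 𝟙(770/385) = 576 · 1 = 576
  d = 770: σ(770) · 𝟙(770/770) = 1728 · 1 = 1728
Summing: (σ * 𝟙)(770) = 1 + 3 + 6 + 8 + 18 + 12 + 24 + 36 + 48 + 72 + 144 + 96 + 216 + 288 + 576 + 1728 = 3276.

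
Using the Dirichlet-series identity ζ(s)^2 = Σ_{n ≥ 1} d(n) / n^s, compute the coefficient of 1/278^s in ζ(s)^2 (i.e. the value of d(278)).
d(278) = 4

ζ(s)^2 = (Σ 1/m^s)(Σ 1/k^s). The coefficient of 1/n^s in the product is the number of ordered pairs (m, k) with mk = n, which equals d(n). For n = 278, divisors are [1, 2, 139, 278], so d(278) = 4.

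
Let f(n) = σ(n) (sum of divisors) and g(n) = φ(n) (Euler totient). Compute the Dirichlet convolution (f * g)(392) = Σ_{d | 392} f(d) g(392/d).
(σ * φ)(392) = 4704

Divisors of 392: [1, 2, 4, 7, 8, 14, 28, 49, 56, 98, 196, 392]. For each d | 392:
  d = 1: σ(1) · φ(392/1) = 1 · 168 = 168
  d = 2: σ(2) · φ(392/2) = 3 · 84 = 252
  d = 4: σ(4) · φ(392/4) = 7 · 42 = 294
  d = 7: σ(7) · φ(392/7) = 8 · 24 = 192
  d = 8: σ(8) · φ(392/8) = 15 · 42 = 630
  d = 14: σ(14) · φ(392/14) = 24 · 12 = 288
  d = 28: σ(28) · φ(392/28) = 56 · 6 = 336
  d = 49: σ(49) · φ(392/49) = 57 · 4 = 228
  d = 56: σ(56) · φ(392/56) = 120 · 6 = 720
  d = 98: σ(98) · φ(392/98) = 171 · 2 = 342
  d = 196: σ(196) · φ(392/196) = 399 · 1 = 399
  d = 392: σ(392) · φ(392/392) = 855 · 1 = 855
Summing: (σ * φ)(392) = 168 + 252 + 294 + 192 + 630 + 288 + 336 + 228 + 720 + 342 + 399 + 855 = 4704.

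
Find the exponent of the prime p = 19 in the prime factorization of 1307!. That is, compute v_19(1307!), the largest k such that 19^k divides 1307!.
v_19(1307!) = 71

Legendre's formula: v_p(n!) = Σ_{k ≥ 1} ⌊n / p^k⌋. For p = 19, n = 1307, the terms are:
  ⌊1307/19^1⌋ = ⌊1307/19⌋ = 68
  ⌊1307/19^2⌋ = ⌊1307/361⌋ = 3
(the next term ⌊1307/19^3⌋ = 0, terminating the sum). Summing: v_19(1307!) = 68 + 3 = 71.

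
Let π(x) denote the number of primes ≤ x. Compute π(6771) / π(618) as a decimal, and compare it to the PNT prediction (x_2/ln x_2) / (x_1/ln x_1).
π(6771)/π(618) = 871/113 ≈ 7.7080;  PNT prediction ≈ 7.9827.

π(618) = 113 and π(6771) = 871, so π(6771)/π(618) ≈ 7.7080. The PNT-predicted ratio is (6771/ln(6771)) / (618/ln(618)) ≈ 7.9827. The two agree to within a few percent, as expected.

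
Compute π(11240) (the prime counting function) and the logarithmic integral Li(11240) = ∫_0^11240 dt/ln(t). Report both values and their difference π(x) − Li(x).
π(11240) = 1358;  Li(11240) ≈ 1379.90;  π(x) − Li(x) ≈ -21.90.

Direct count of primes ≤ 11240 gives π(11240) = 1358. Numerical evaluation of the logarithmic integral gives Li(11240) ≈ 1379.90. The difference π(x) − Li(x) ≈ -21.90 is typically negative for small/moderate x (Li(x) overestimates), though Littlewood's theorem shows this sign changes infinitely often.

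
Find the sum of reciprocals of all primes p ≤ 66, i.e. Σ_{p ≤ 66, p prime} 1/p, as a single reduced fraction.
Σ 1/p = 201015517717077830328949/117288381359406970983270

π(66) = 18, so the primes ≤ 66 are [2, 3, 5, 7, 11, 13, 17, 19, 23, 29, 31, 37, 41, 43, 47, 53, 59, 61]. Summing 1/p over these primes: 201015517717077830328949/117288381359406970983270 ≈ 1.7139. Mertens estimate ln ln(66) + 0.2615 ≈ 1.6941.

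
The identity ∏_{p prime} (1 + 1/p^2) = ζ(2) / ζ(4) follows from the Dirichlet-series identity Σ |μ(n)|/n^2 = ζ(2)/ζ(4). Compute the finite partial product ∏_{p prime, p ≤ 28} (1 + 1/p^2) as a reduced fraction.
∏ = 3394003400000/2252055594789

The primes p ≤ 28 are [2, 3, 5, 7, 11, 13, 17, 19, 23]. For each, (1 + 1/p^2) = (p^2 + 1)/p^2. Multiplying these fractions over p ∈ [2, 3, 5, 7, 11, 13, 17, 19, 23] gives 3394003400000/2252055594789. (In the limit P → ∞ this tends to ζ(2)/ζ(4).)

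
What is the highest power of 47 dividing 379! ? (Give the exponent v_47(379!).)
v_47(379!) = 8

Legendre's formula: v_p(n!) = Σ_{k ≥ 1} ⌊n / p^k⌋. For p = 47, n = 379, the terms are:
  ⌊379/47^1⌋ = ⌊379/47⌋ = 8
(the next term ⌊379/47^2⌋ = 0, terminating the sum). Summing: v_47(379!) = 8 = 8.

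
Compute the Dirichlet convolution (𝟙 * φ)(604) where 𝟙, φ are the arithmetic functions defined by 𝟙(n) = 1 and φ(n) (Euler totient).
(𝟙 * φ)(604) = 604

Divisors of 604: [1, 2, 4, 151, 302, 604]. For each d | 604:
  d = 1: 𝟙(1) · φ(604/1) = 1 · 300 = 300
  d = 2: 𝟙(2) · φ(604/2) = 1 · 150 = 150
  d = 4: 𝟙(4) · φ(604/4) = 1 · 150 = 150
  d = 151: 𝟙(151) · φ(604/151) = 1 · 2 = 2
  d = 302: 𝟙(302) · φ(604/302) = 1 · 1 = 1
  d = 604: 𝟙(604) · φ(604/604) = 1 · 1 = 1
Summing: (𝟙 * φ)(604) = 300 + 150 + 150 + 2 + 1 + 1 = 604.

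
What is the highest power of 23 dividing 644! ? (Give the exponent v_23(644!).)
v_23(644!) = 29

Legendre's formula: v_p(n!) = Σ_{k ≥ 1} ⌊n / p^k⌋. For p = 23, n = 644, the terms are:
  ⌊644/23^1⌋ = ⌊644/23⌋ = 28
  ⌊644/23^2⌋ = ⌊644/529⌋ = 1
(the next term ⌊644/23^3⌋ = 0, terminating the sum). Summing: v_23(644!) = 28 + 1 = 29.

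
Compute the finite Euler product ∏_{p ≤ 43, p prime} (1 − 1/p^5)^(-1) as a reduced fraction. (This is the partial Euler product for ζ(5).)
∏ = 1572482291224969810929353517600303098269844539827384419450979869/1516482033755337998564749447506198249900022724140786873799147520

The primes p ≤ 43 are [2, 3, 5, 7, 11, 13, 17, 19, 23, 29, 31, 37, 41, 43]. For each prime, (1 − 1/p^5)^(-1) = p^5 / (p^5 − 1). The product is (1 − 1/2^5)^(-1), (1 − 1/3^5)^(-1), (1 − 1/5^5)^(-1), (1 − 1/7^5)^(-1), (1 − 1/11^5)^(-1), (1 − 1/13^5)^(-1), (1 − 1/17^5)^(-1), (1 − 1/19^5)^(-1), (1 − 1/23^5)^(-1), (1 − 1/29^5)^(-1), (1 − 1/31^5)^(-1), (1 − 1/37^5)^(-1), (1 − 1/41^5)^(-1), (1 − 1/43^5)^(-1) = ∏ p^5 / (p^5 − 1) = 1572482291224969810929353517600303098269844539827384419450979869/1516482033755337998564749447506198249900022724140786873799147520.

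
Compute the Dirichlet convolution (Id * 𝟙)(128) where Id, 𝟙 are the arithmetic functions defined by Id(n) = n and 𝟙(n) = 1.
(Id * 𝟙)(128) = 255

Divisors of 128: [1, 2, 4, 8, 16, 32, 64, 128]. For each d | 128:
  d = 1: Id(1) · 𝟙(128/1) = 1 · 1 = 1
  d = 2: Id(2) · 𝟙(128/2) = 2 · 1 = 2
  d = 4: Id(4) · 𝟙(128/4) = 4 · 1 = 4
  d = 8: Id(8) · 𝟙(128/8) = 8 · 1 = 8
  d = 16: Id(16) · 𝟙(128/16) = 16 · 1 = 16
  d = 32: Id(32) · 𝟙(128/32) = 32 · 1 = 32
  d = 64: Id(64) · 𝟙(128/64) = 64 · 1 = 64
  d = 128: Id(128) · 𝟙(128/128) = 128 · 1 = 128
Summing: (Id * 𝟙)(128) = 1 + 2 + 4 + 8 + 16 + 32 + 64 + 128 = 255.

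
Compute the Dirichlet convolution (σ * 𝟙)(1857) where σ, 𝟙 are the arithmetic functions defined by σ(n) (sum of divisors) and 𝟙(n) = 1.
(σ * 𝟙)(1857) = 3105

Divisors of 1857: [1, 3, 619, 1857]. For each d | 1857:
  d = 1: σ(1) · 𝟙(1857/1) = 1 · 1 = 1
  d = 3: σ(3) · 𝟙(1857/3) = 4 · 1 = 4
  d = 619: σ(619) · 𝟙(1857/619) = 620 · 1 = 620
  d = 1857: σ(1857) · 𝟙(1857/1857) = 2480 · 1 = 2480
Summing: (σ * 𝟙)(1857) = 1 + 4 + 620 + 2480 = 3105.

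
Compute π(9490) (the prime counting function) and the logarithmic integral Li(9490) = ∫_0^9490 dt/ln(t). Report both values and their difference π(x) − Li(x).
π(9490) = 1175;  Li(9490) ≈ 1190.61;  π(x) − Li(x) ≈ -15.61.

Direct count of primes ≤ 9490 gives π(9490) = 1175. Numerical evaluation of the logarithmic integral gives Li(9490) ≈ 1190.61. The difference π(x) − Li(x) ≈ -15.61 is typically negative for small/moderate x (Li(x) overestimates), though Littlewood's theorem shows this sign changes infinitely often.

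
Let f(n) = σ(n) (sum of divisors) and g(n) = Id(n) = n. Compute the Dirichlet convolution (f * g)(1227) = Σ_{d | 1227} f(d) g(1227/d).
(σ * Id)(1227) = 5733

Divisors of 1227: [1, 3, 409, 1227]. For each d | 1227:
  d = 1: σ(1) · Id(1227/1) = 1 · 1227 = 1227
  d = 3: σ(3) · Id(1227/3) = 4 · 409 = 1636
  d = 409: σ(409) · Id(1227/409) = 410 · 3 = 1230
  d = 1227: σ(1227) · Id(1227/1227) = 1640 · 1 = 1640
Summing: (σ * Id)(1227) = 1227 + 1636 + 1230 + 1640 = 5733.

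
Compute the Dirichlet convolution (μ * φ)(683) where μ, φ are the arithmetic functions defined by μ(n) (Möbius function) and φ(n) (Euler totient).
(μ * φ)(683) = 681

Divisors of 683: [1, 683]. For each d | 683:
  d = 1: μ(1) · φ(683/1) = 1 · 682 = 682
  d = 683: μ(683) · φ(683/683) = -1 · 1 = -1
Summing: (μ * φ)(683) = 682 + -1 = 681.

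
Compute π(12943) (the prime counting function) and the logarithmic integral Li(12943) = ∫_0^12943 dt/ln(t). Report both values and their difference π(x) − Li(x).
π(12943) = 1541;  Li(12943) ≈ 1561.09;  π(x) − Li(x) ≈ -20.09.

Direct count of primes ≤ 12943 gives π(12943) = 1541. Numerical evaluation of the logarithmic integral gives Li(12943) ≈ 1561.09. The difference π(x) − Li(x) ≈ -20.09 is typically negative for small/moderate x (Li(x) overestimates), though Littlewood's theorem shows this sign changes infinitely often.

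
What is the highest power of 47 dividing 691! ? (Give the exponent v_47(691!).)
v_47(691!) = 14

Legendre's formula: v_p(n!) = Σ_{k ≥ 1} ⌊n / p^k⌋. For p = 47, n = 691, the terms are:
  ⌊691/47^1⌋ = ⌊691/47⌋ = 14
(the next term ⌊691/47^2⌋ = 0, terminating the sum). Summing: v_47(691!) = 14 = 14.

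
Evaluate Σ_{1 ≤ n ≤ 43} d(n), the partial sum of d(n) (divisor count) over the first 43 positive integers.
Σ_{n ≤ 43} d(n) = 170

Compute d(n) for each 1 ≤ n ≤ 43: d(1) = 1, d(2) = 2, d(3) = 2, d(4) = 3, d(5) = 2, d(6) = 4, d(7) = 2, d(8) = 4, d(9) = 3, d(10) = 4, d(11) = 2, d(12) = 6, d(13) = 2, d(14) = 4, d(15) = 4, d(16) = 5, d(17) = 2, d(18) = 6, d(19) = 2, d(20) = 6, d(21) = 4, d(22) = 4, d(23) = 2, d(24) = 8, d(25) = 3, d(26) = 4, d(27) = 4, d(28) = 6, d(29) = 2, d(30) = 8, d(31) = 2, d(32) = 6, d(33) = 4, d(34) = 4, d(35) = 4, d(36) = 9, d(37) = 2, d(38) = 4, d(39) = 4, d(40) = 8, d(41) = 2, d(42) = 8, d(43) = 2. Summing all 43 values: 170. (Dirichlet's divisor formula: Σ_{n ≤ x} d(n) = x ln(x) + (2γ − 1) x + O(√x). For x = 43, the asymptotic estimate is ≈ 168.37.)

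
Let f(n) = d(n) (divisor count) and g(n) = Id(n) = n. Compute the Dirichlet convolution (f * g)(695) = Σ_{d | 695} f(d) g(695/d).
(d * Id)(695) = 987

Divisors of 695: [1, 5, 139, 695]. For each d | 695:
  d = 1: d(1) · Id(695/1) = 1 · 695 = 695
  d = 5: d(5) · Id(695/5) = 2 · 139 = 278
  d = 139: d(139) · Id(695/139) = 2 · 5 = 10
  d = 695: d(695) · Id(695/695) = 4 · 1 = 4
Summing: (d * Id)(695) = 695 + 278 + 10 + 4 = 987.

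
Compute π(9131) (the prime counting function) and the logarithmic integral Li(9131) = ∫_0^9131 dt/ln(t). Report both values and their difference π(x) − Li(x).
π(9131) = 1131;  Li(9131) ≈ 1151.33;  π(x) − Li(x) ≈ -20.33.

Direct count of primes ≤ 9131 gives π(9131) = 1131. Numerical evaluation of the logarithmic integral gives Li(9131) ≈ 1151.33. The difference π(x) − Li(x) ≈ -20.33 is typically negative for small/moderate x (Li(x) overestimates), though Littlewood's theorem shows this sign changes infinitely often.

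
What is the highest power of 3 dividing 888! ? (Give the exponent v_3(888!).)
v_3(888!) = 440

Legendre's formula: v_p(n!) = Σ_{k ≥ 1} ⌊n / p^k⌋. For p = 3, n = 888, the terms are:
  ⌊888/3^1⌋ = ⌊888/3⌋ = 296
  ⌊888/3^2⌋ = ⌊888/9⌋ = 98
  ⌊888/3^3⌋ = ⌊888/27⌋ = 32
  ⌊888/3^4⌋ = ⌊888/81⌋ = 10
  ⌊888/3^5⌋ = ⌊888/243⌋ = 3
  ⌊888/3^6⌋ = ⌊888/729⌋ = 1
(the next term ⌊888/3^7⌋ = 0, terminating the sum). Summing: v_3(888!) = 296 + 98 + 32 + 10 + 3 + 1 = 440.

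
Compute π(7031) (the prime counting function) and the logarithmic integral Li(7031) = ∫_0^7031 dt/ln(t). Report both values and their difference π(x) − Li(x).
π(7031) = 904;  Li(7031) ≈ 917.83;  π(x) − Li(x) ≈ -13.83.

Direct count of primes ≤ 7031 gives π(7031) = 904. Numerical evaluation of the logarithmic integral gives Li(7031) ≈ 917.83. The difference π(x) − Li(x) ≈ -13.83 is typically negative for small/moderate x (Li(x) overestimates), though Littlewood's theorem shows this sign changes infinitely often.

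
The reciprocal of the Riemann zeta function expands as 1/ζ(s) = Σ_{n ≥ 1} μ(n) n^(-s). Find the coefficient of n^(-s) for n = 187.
μ(187) = 1

Factor n = 187 = 11 · 17. μ(n) = 0 if any exponent ≥ 2 (not squarefree); otherwise μ(n) = (−1)^{ω(n)} where ω(n) is the number of distinct prime factors. Applying: μ(187) = 1.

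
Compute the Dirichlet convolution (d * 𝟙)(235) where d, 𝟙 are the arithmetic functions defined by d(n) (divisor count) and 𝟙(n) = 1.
(d * 𝟙)(235) = 9

Divisors of 235: [1, 5, 47, 235]. For each d | 235:
  d = 1: d(1) · 𝟙(235/1) = 1 · 1 = 1
  d = 5: d(5) · 𝟙(235/5) = 2 · 1 = 2
  d = 47: d(47) · 𝟙(235/47) = 2 · 1 = 2
  d = 235: d(235) · 𝟙(235/235) = 4 · 1 = 4
Summing: (d * 𝟙)(235) = 1 + 2 + 2 + 4 = 9.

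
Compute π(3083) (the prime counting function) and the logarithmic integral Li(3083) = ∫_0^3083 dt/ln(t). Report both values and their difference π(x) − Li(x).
π(3083) = 441;  Li(3083) ≈ 453.11;  π(x) − Li(x) ≈ -12.11.

Direct count of primes ≤ 3083 gives π(3083) = 441. Numerical evaluation of the logarithmic integral gives Li(3083) ≈ 453.11. The difference π(x) − Li(x) ≈ -12.11 is typically negative for small/moderate x (Li(x) overestimates), though Littlewood's theorem shows this sign changes infinitely often.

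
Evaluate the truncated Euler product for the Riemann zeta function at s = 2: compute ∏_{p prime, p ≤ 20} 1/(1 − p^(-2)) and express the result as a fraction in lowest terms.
∏ = 14933966047/9172942848

The primes p ≤ 20 are [2, 3, 5, 7, 11, 13, 17, 19]. For each prime, (1 − 1/p^2)^(-1) = p^2 / (p^2 − 1). The product is (1 − 1/2^2)^(-1), (1 − 1/3^2)^(-1), (1 − 1/5^2)^(-1), (1 − 1/7^2)^(-1), (1 − 1/11^2)^(-1), (1 − 1/13^2)^(-1), (1 − 1/17^2)^(-1), (1 − 1/19^2)^(-1) = ∏ p^2 / (p^2 − 1) = 14933966047/9172942848.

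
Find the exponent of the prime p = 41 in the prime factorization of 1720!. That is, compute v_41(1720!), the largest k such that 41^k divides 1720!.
v_41(1720!) = 42

Legendre's formula: v_p(n!) = Σ_{k ≥ 1} ⌊n / p^k⌋. For p = 41, n = 1720, the terms are:
  ⌊1720/41^1⌋ = ⌊1720/41⌋ = 41
  ⌊1720/41^2⌋ = ⌊1720/1681⌋ = 1
(the next term ⌊1720/41^3⌋ = 0, terminating the sum). Summing: v_41(1720!) = 41 + 1 = 42.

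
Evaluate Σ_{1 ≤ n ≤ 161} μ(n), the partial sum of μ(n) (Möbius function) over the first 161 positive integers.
Σ_{n ≤ 161} μ(n) = 1

Compute μ(n) for each 1 ≤ n ≤ 161: μ(1) = 1, μ(2) = -1, μ(3) = -1, μ(4) = 0, μ(5) = -1, μ(6) = 1, μ(7) = -1, μ(8) = 0, μ(9) = 0, μ(10) = 1, μ(11) = -1, μ(12) = 0, μ(13) = -1, μ(14) = 1, μ(15) = 1, μ(16) = 0, μ(17) = -1, μ(18) = 0, μ(19) = -1, μ(20) = 0, μ(21) = 1, μ(22) = 1, μ(23) = -1, μ(24) = 0, μ(25) = 0, μ(26) = 1, μ(27) = 0, μ(28) = 0, μ(29) = -1, μ(30) = -1, μ(31) = -1, μ(32) = 0, μ(33) = 1, μ(34) = 1, μ(35) = 1, μ(36) = 0, μ(37) = -1, μ(38) = 1, μ(39) = 1, μ(40) = 0, μ(41) = -1, μ(42) = -1, μ(43) = -1, μ(44) = 0, μ(45) = 0, μ(46) = 1, μ(47) = -1, μ(48) = 0, μ(49) = 0, μ(50) = 0, μ(51) = 1, μ(52) = 0, μ(53) = -1, μ(54) = 0, μ(55) = 1, μ(56) = 0, μ(57) = 1, μ(58) = 1, μ(59) = -1, μ(60) = 0, μ(61) = -1, μ(62) = 1, μ(63) = 0, μ(64) = 0, μ(65) = 1, μ(66) = -1, μ(67) = -1, μ(68) = 0, μ(69) = 1, μ(70) = -1, μ(71) = -1, μ(72) = 0, μ(73) = -1, μ(74) = 1, μ(75) = 0, μ(76) = 0, μ(77) = 1, μ(78) = -1, μ(79) = -1, μ(80) = 0, μ(81) = 0, μ(82) = 1, μ(83) = -1, μ(84) = 0, μ(85) = 1, μ(86) = 1, μ(87) = 1, μ(88) = 0, μ(89) = -1, μ(90) = 0, μ(91) = 1, μ(92) = 0, μ(93) = 1, μ(94) = 1, μ(95) = 1, μ(96) = 0, μ(97) = -1, μ(98) = 0, μ(99) = 0, μ(100) = 0, μ(101) = -1, μ(102) = -1, μ(103) = -1, μ(104) = 0, μ(105) = -1, μ(106) = 1, μ(107) = -1, μ(108) = 0, μ(109) = -1, μ(110) = -1, μ(111) = 1, μ(112) = 0, μ(113) = -1, μ(114) = -1, μ(115) = 1, μ(116) = 0, μ(117) = 0, μ(118) = 1, μ(119) = 1, μ(120) = 0, μ(121) = 0, μ(122) = 1, μ(123) = 1, μ(124) = 0, μ(125) = 0, μ(126) = 0, μ(127) = -1, μ(128) = 0, μ(129) = 1, μ(130) = -1, μ(131) = -1, μ(132) = 0, μ(133) = 1, μ(134) = 1, μ(135) = 0, μ(136) = 0, μ(137) = -1, μ(138) = -1, μ(139) = -1, μ(140) = 0, μ(141) = 1, μ(142) = 1, μ(143) = 1, μ(144) = 0, μ(145) = 1, μ(146) = 1, μ(147) = 0, μ(148) = 0, μ(149) = -1, μ(150) = 0, μ(151) = -1, μ(152) = 0, μ(153) = 0, μ(154) = -1, μ(155) = 1, μ(156) = 0, μ(157) = -1, μ(158) = 1, μ(159) = 1, μ(160) = 0, μ(161) = 1. Summing all 161 values: 1. (Mertens function M(x) = Σ_{n ≤ x} μ(n); on average M(x) should be small (PNT ⟺ M(x) = o(x)).)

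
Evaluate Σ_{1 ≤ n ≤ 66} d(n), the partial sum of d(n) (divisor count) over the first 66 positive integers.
Σ_{n ≤ 66} d(n) = 292

Compute d(n) for each 1 ≤ n ≤ 66: d(1) = 1, d(2) = 2, d(3) = 2, d(4) = 3, d(5) = 2, d(6) = 4, d(7) = 2, d(8) = 4, d(9) = 3, d(10) = 4, d(11) = 2, d(12) = 6, d(13) = 2, d(14) = 4, d(15) = 4, d(16) = 5, d(17) = 2, d(18) = 6, d(19) = 2, d(20) = 6, d(21) = 4, d(22) = 4, d(23) = 2, d(24) = 8, d(25) = 3, d(26) = 4, d(27) = 4, d(28) = 6, d(29) = 2, d(30) = 8, d(31) = 2, d(32) = 6, d(33) = 4, d(34) = 4, d(35) = 4, d(36) = 9, d(37) = 2, d(38) = 4, d(39) = 4, d(40) = 8, d(41) = 2, d(42) = 8, d(43) = 2, d(44) = 6, d(45) = 6, d(46) = 4, d(47) = 2, d(48) = 10, d(49) = 3, d(50) = 6, d(51) = 4, d(52) = 6, d(53) = 2, d(54) = 8, d(55) = 4, d(56) = 8, d(57) = 4, d(58) = 4, d(59) = 2, d(60) = 12, d(61) = 2, d(62) = 4, d(63) = 6, d(64) = 7, d(65) = 4, d(66) = 8. Summing all 66 values: 292. (Dirichlet's divisor formula: Σ_{n ≤ x} d(n) = x ln(x) + (2γ − 1) x + O(√x). For x = 66, the asymptotic estimate is ≈ 286.71.)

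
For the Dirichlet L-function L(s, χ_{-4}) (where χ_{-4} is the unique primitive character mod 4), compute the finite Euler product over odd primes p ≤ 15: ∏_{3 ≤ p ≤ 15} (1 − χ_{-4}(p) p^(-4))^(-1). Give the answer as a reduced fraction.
∏ = 12412162137375/12550936856576

The odd primes p ≤ 15 are [3, 5, 7, 11, 13]. For each, χ(p) = 1 if p ≡ 1 mod 4, χ(p) = −1 if p ≡ 3 mod 4. Taking (1 − χ(p)/p^4)^(-1) = p^4/(p^4 − χ(p)): (1 − (-1)/3^4)^(-1) · (1 − (1)/5^4)^(-1) · (1 − (-1)/7^4)^(-1) · (1 − (-1)/11^4)^(-1) · (1 − (1)/13^4)^(-1) = 12412162137375/12550936856576.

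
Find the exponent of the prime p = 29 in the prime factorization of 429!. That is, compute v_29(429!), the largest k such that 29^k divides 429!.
v_29(429!) = 14

Legendre's formula: v_p(n!) = Σ_{k ≥ 1} ⌊n / p^k⌋. For p = 29, n = 429, the terms are:
  ⌊429/29^1⌋ = ⌊429/29⌋ = 14
(the next term ⌊429/29^2⌋ = 0, terminating the sum). Summing: v_29(429!) = 14 = 14.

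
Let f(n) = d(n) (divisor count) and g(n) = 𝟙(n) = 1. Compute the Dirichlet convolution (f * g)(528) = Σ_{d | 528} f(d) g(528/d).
(d * 𝟙)(528) = 135

Divisors of 528: [1, 2, 3, 4, 6, 8, 11, 12, 16, 22, 24, 33, 44, 48, 66, 88, 132, 176, 264, 528]. For each d | 528:
  d = 1: d(1) · 𝟙(528/1) = 1 · 1 = 1
  d = 2: d(2) · 𝟙(528/2) = 2 · 1 = 2
  d = 3: d(3) · 𝟙(528/3) = 2 · 1 = 2
  d = 4: d(4) · 𝟙(528/4) = 3 · 1 = 3
  d = 6: d(6) · 𝟙(528/6) = 4 · 1 = 4
  d = 8: d(8) · 𝟙(528/8) = 4 · 1 = 4
  d = 11: d(11) · 𝟙(528/11) = 2 · 1 = 2
  d = 12: d(12) · 𝟙(528/12) = 6 · 1 = 6
  d = 16: d(16) · 𝟙(528/16) = 5 · 1 = 5
  d = 22: d(22) · 𝟙(528/22) = 4 · 1 = 4
  d = 24: d(24) · 𝟙(528/24) = 8 · 1 = 8
  d = 33: d(33) · 𝟙(528/33) = 4 · 1 = 4
  d = 44: d(44) · 𝟙(528/44) = 6 · 1 = 6
  d = 48: d(48) · 𝟙(528/48) = 10 · 1 = 10
  d = 66: d(66) · 𝟙(528/66) = 8 · 1 = 8
  d = 88: d(88) · 𝟙(528/88) = 8 · 1 = 8
  d = 132: d(132) · 𝟙(528/132) = 12 · 1 = 12
  d = 176: d(176) · 𝟙(528/176) = 10 · 1 = 10
  d = 264: d(264) · 𝟙(528/264) = 16 · 1 = 16
  d = 528: d(528) · 𝟙(528/528) = 20 · 1 = 20
Summing: (d * 𝟙)(528) = 1 + 2 + 2 + 3 + 4 + 4 + 2 + 6 + 5 + 4 + 8 + 4 + 6 + 10 + 8 + 8 + 12 + 10 + 16 + 20 = 135.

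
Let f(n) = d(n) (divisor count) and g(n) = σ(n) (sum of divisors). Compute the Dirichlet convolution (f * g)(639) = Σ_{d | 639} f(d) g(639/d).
(d * σ)(639) = 1776

Divisors of 639: [1, 3, 9, 71, 213, 639]. For each d | 639:
  d = 1: d(1) · σ(639/1) = 1 · 936 = 936
  d = 3: d(3) · σ(639/3) = 2 · 288 = 576
  d = 9: d(9) · σ(639/9) = 3 · 72 = 216
  d = 71: d(71) · σ(639/71) = 2 · 13 = 26
  d = 213: d(213) · σ(639/213) = 4 · 4 = 16
  d = 639: d(639) · σ(639/639) = 6 · 1 = 6
Summing: (d * σ)(639) = 936 + 576 + 216 + 26 + 16 + 6 = 1776.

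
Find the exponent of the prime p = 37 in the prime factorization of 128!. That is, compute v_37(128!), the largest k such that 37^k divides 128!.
v_37(128!) = 3

Legendre's formula: v_p(n!) = Σ_{k ≥ 1} ⌊n / p^k⌋. For p = 37, n = 128, the terms are:
  ⌊128/37^1⌋ = ⌊128/37⌋ = 3
(the next term ⌊128/37^2⌋ = 0, terminating the sum). Summing: v_37(128!) = 3 = 3.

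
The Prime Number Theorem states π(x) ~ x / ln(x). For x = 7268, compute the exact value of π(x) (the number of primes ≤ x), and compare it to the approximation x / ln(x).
π(7268) = 928;  x/ln(x) ≈ 817.43;  relative error ≈ 11.91%.

Directly count primes up to 7268: π(7268) = 928. The PNT approximation gives 7268/ln(7268) ≈ 7268/8.89124 ≈ 817.43. Relative error (π(x) − x/ln(x)) / π(x) ≈ 11.91%; the approximation is known to undercount slightly (Li(x) is a better estimate).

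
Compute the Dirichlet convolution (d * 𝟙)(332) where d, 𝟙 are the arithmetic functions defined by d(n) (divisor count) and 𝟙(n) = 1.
(d * 𝟙)(332) = 18

Divisors of 332: [1, 2, 4, 83, 166, 332]. For each d | 332:
  d = 1: d(1) · 𝟙(332/1) = 1 · 1 = 1
  d = 2: d(2) · 𝟙(332/2) = 2 · 1 = 2
  d = 4: d(4) · 𝟙(332/4) = 3 · 1 = 3
  d = 83: d(83) · 𝟙(332/83) = 2 · 1 = 2
  d = 166: d(166) · 𝟙(332/166) = 4 · 1 = 4
  d = 332: d(332) · 𝟙(332/332) = 6 · 1 = 6
Summing: (d * 𝟙)(332) = 1 + 2 + 3 + 2 + 4 + 6 = 18.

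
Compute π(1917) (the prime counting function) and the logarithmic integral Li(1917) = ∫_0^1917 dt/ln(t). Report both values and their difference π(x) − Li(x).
π(1917) = 293;  Li(1917) ≈ 303.86;  π(x) − Li(x) ≈ -10.86.

Direct count of primes ≤ 1917 gives π(1917) = 293. Numerical evaluation of the logarithmic integral gives Li(1917) ≈ 303.86. The difference π(x) − Li(x) ≈ -10.86 is typically negative for small/moderate x (Li(x) overestimates), though Littlewood's theorem shows this sign changes infinitely often.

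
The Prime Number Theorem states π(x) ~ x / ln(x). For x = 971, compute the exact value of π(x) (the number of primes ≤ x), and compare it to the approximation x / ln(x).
π(971) = 164;  x/ln(x) ≈ 141.17;  relative error ≈ 13.92%.

Directly count primes up to 971: π(971) = 164. The PNT approximation gives 971/ln(971) ≈ 971/6.87833 ≈ 141.17. Relative error (π(x) − x/ln(x)) / π(x) ≈ 13.92%; the approximation is known to undercount slightly (Li(x) is a better estimate).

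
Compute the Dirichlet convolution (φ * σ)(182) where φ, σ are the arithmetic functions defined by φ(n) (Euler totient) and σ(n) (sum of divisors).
(φ * σ)(182) = 1456

Divisors of 182: [1, 2, 7, 13, 14, 26, 91, 182]. For each d | 182:
  d = 1: φ(1) · σ(182/1) = 1 · 336 = 336
  d = 2: φ(2) · σ(182/2) = 1 · 112 = 112
  d = 7: φ(7) · σ(182/7) = 6 · 42 = 252
  d = 13: φ(13) · σ(182/13) = 12 · 24 = 288
  d = 14: φ(14) · σ(182/14) = 6 · 14 = 84
  d = 26: φ(26) · σ(182/26) = 12 · 8 = 96
  d = 91: φ(91) · σ(182/91) = 72 · 3 = 216
  d = 182: φ(182) · σ(182/182) = 72 · 1 = 72
Summing: (φ * σ)(182) = 336 + 112 + 252 + 288 + 84 + 96 + 216 + 72 = 1456.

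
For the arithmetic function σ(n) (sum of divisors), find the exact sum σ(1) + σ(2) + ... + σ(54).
Σ_{n ≤ 54} σ(n) = 2424

Compute σ(n) for each 1 ≤ n ≤ 54: σ(1) = 1, σ(2) = 3, σ(3) = 4, σ(4) = 7, σ(5) = 6, σ(6) = 12, σ(7) = 8, σ(8) = 15, σ(9) = 13, σ(10) = 18, σ(11) = 12, σ(12) = 28, σ(13) = 14, σ(14) = 24, σ(15) = 24, σ(16) = 31, σ(17) = 18, σ(18) = 39, σ(19) = 20, σ(20) = 42, σ(21) = 32, σ(22) = 36, σ(23) = 24, σ(24) = 60, σ(25) = 31, σ(26) = 42, σ(27) = 40, σ(28) = 56, σ(29) = 30, σ(30) = 72, σ(31) = 32, σ(32) = 63, σ(33) = 48, σ(34) = 54, σ(35) = 48, σ(36) = 91, σ(37) = 38, σ(38) = 60, σ(39) = 56, σ(40) = 90, σ(41) = 42, σ(42) = 96, σ(43) = 44, σ(44) = 84, σ(45) = 78, σ(46) = 72, σ(47) = 48, σ(48) = 124, σ(49) = 57, σ(50) = 93, σ(51) = 72, σ(52) = 98, σ(53) = 54, σ(54) = 120. Summing all 54 values: 2424. (Average order: Σ_{n ≤ x} σ(n) ~ (π²/12) x². For x = 54, (π²/12)·54² ≈ 2398.31.)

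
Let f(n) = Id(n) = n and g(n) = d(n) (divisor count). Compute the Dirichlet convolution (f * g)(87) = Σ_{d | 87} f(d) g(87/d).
(Id * d)(87) = 155

Divisors of 87: [1, 3, 29, 87]. For each d | 87:
  d = 1: Id(1) · d(87/1) = 1 · 4 = 4
  d = 3: Id(3) · d(87/3) = 3 · 2 = 6
  d = 29: Id(29) · d(87/29) = 29 · 2 = 58
  d = 87: Id(87) · d(87/87) = 87 · 1 = 87
Summing: (Id * d)(87) = 4 + 6 + 58 + 87 = 155.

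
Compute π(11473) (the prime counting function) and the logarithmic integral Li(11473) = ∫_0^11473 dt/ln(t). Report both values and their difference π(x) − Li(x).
π(11473) = 1383;  Li(11473) ≈ 1404.86;  π(x) − Li(x) ≈ -21.86.

Direct count of primes ≤ 11473 gives π(11473) = 1383. Numerical evaluation of the logarithmic integral gives Li(11473) ≈ 1404.86. The difference π(x) − Li(x) ≈ -21.86 is typically negative for small/moderate x (Li(x) overestimates), though Littlewood's theorem shows this sign changes infinitely often.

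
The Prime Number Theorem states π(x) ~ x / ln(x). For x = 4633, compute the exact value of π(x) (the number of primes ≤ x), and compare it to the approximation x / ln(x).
π(4633) = 624;  x/ln(x) ≈ 548.87;  relative error ≈ 12.04%.

Directly count primes up to 4633: π(4633) = 624. The PNT approximation gives 4633/ln(4633) ≈ 4633/8.44096 ≈ 548.87. Relative error (π(x) − x/ln(x)) / π(x) ≈ 12.04%; the approximation is known to undercount slightly (Li(x) is a better estimate).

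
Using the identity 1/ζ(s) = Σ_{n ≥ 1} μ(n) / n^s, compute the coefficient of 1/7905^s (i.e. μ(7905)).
μ(7905) = 1

Factor n = 7905 = 3 · 5 · 17 · 31. μ(n) = 0 if any exponent ≥ 2 (not squarefree); otherwise μ(n) = (−1)^{ω(n)} where ω(n) is the number of distinct prime factors. Applying: μ(7905) = 1.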